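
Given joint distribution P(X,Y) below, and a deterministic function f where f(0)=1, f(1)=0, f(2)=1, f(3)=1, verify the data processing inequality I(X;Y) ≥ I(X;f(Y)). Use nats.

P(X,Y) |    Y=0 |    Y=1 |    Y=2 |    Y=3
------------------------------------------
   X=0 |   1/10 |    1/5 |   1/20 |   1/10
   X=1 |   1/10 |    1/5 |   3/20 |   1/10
I(X;Y) = 0.0212, I(X;f(Y)) = 0.0034, inequality holds: 0.0212 ≥ 0.0034

Data Processing Inequality: For any Markov chain X → Y → Z, we have I(X;Y) ≥ I(X;Z).

Here Z = f(Y) is a deterministic function of Y, forming X → Y → Z.

Original I(X;Y) = 0.0212 nats

After applying f:
P(X,Z) where Z=f(Y):
- P(X,Z=0) = P(X,Y=1)
- P(X,Z=1) = P(X,Y=0) + P(X,Y=2) + P(X,Y=3)

I(X;Z) = I(X;f(Y)) = 0.0034 nats

Verification: 0.0212 ≥ 0.0034 ✓

Information cannot be created by processing; the function f can only lose information about X.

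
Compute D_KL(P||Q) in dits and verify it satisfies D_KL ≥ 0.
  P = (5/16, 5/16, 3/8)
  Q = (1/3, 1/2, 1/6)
0.0595 dits

KL divergence satisfies the Gibbs inequality: D_KL(P||Q) ≥ 0 for all distributions P, Q.

D_KL(P||Q) = Σ p(x) log(p(x)/q(x))
Term by term:
  x=0: 5/16 × log_10[(5/16)/(1/3)] = -0.0088
  x=1: 5/16 × log_10[(5/16)/(1/2)] = -0.0638
  x=2: 3/8 × log_10[(3/8)/(1/6)] = 0.1321
D_KL(P||Q) = 0.0595 dits

D_KL(P||Q) = 0.0595 ≥ 0 ✓

This non-negativity is a fundamental property: relative entropy cannot be negative because it measures how different Q is from P.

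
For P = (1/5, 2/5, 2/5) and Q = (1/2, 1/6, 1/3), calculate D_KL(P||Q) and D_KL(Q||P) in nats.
D_KL(P||Q) = 0.2399, D_KL(Q||P) = 0.2515

KL divergence is not symmetric: D_KL(P||Q) ≠ D_KL(Q||P) in general.

D_KL(P||Q) = 0.2399 nats
D_KL(Q||P) = 0.2515 nats

No, they are not equal!

This asymmetry is why KL divergence is not a true distance metric.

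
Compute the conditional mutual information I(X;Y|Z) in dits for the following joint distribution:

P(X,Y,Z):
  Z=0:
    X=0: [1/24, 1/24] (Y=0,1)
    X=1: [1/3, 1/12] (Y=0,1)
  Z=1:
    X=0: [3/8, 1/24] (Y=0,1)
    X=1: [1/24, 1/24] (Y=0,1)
0.0204 dits

Conditional mutual information: I(X;Y|Z) = H(X|Z) + H(Y|Z) - H(X,Y|Z)

H(Z) = 0.3010
H(X,Z) = 0.4967 → H(X|Z) = 0.1957
H(Y,Z) = 0.5210 → H(Y|Z) = 0.2199
H(X,Y,Z) = 0.6963 → H(X,Y|Z) = 0.3952

I(X;Y|Z) = 0.1957 + 0.2199 - 0.3952 = 0.0204 dits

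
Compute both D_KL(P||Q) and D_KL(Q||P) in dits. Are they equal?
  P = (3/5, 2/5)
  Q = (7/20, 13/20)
D_KL(P||Q) = 0.0561, D_KL(Q||P) = 0.0551

KL divergence is not symmetric: D_KL(P||Q) ≠ D_KL(Q||P) in general.

D_KL(P||Q) = 0.0561 dits
D_KL(Q||P) = 0.0551 dits

No, they are not equal!

This asymmetry is why KL divergence is not a true distance metric.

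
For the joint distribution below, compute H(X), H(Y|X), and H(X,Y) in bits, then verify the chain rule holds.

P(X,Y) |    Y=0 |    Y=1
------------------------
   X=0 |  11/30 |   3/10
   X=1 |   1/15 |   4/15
H(X,Y) = 1.8208, H(X) = 0.9183, H(Y|X) = 0.9025 (all in bits)

Chain rule: H(X,Y) = H(X) + H(Y|X)

Left side — joint entropy directly:
H(X,Y) = -Σ p(x,y) log p(x,y) = 1.8208 bits

Right side — compute H(Y|X) from the conditional distributions:
P(X) = (2/3, 1/3), so H(X) = 0.9183 bits
H(Y|X) = Σ_x P(X=x) · H(Y|X=x):
  P(Y|X=0) = (11/20, 9/20), H(Y|X=0) = 0.9928, weight P(X=0) = 2/3
  P(Y|X=1) = (1/5, 4/5), H(Y|X=1) = 0.7219, weight P(X=1) = 1/3
H(Y|X) = 0.9025 bits

H(X) + H(Y|X) = 0.9183 + 0.9025 = 1.8208 bits

Both sides equal 1.8208 bits. ✓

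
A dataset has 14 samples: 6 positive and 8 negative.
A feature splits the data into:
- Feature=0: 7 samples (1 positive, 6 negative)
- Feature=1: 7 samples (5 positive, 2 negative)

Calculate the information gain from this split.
0.2578 bits

Information Gain = H(Y) - H(Y|Feature)

Before split:
P(positive) = 6/14 = 0.4286
H(Y) = 0.9852 bits

After split:
Feature=0: H = 0.5917 bits (weight = 7/14)
Feature=1: H = 0.8631 bits (weight = 7/14)
H(Y|Feature) = (7/14)×0.5917 + (7/14)×0.8631 = 0.7274 bits

Information Gain = 0.9852 - 0.7274 = 0.2578 bits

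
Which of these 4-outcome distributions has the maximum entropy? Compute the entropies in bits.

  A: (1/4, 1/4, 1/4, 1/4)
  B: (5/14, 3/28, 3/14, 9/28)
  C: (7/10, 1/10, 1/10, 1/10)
A

For a discrete distribution over n outcomes, entropy is maximized by the uniform distribution.

Computing entropies:
H(A) = 2.0000 bits
H(B) = 1.8783 bits
H(C) = 1.3568 bits

The uniform distribution (where all probabilities equal 1/4) achieves the maximum entropy of log_2(4) = 2.0000 bits.

Distribution A has the highest entropy.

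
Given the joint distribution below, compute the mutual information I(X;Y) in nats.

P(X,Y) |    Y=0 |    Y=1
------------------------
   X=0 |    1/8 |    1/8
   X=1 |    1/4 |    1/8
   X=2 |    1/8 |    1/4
0.0425 nats

Mutual information: I(X;Y) = H(X) + H(Y) - H(X,Y)

Marginals:
P(X) = (1/4, 3/8, 3/8), H(X) = 1.0822 nats
P(Y) = (1/2, 1/2), H(Y) = 0.6931 nats

Joint entropy: H(X,Y) = 1.7329 nats

I(X;Y) = 1.0822 + 0.6931 - 1.7329 = 0.0425 nats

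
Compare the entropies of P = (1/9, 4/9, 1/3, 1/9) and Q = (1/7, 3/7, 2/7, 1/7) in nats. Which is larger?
Q

Computing entropies in nats:
H(P) = 1.2149
H(Q) = 1.2770

Distribution Q has higher entropy.

Intuition: The distribution closer to uniform (more spread out) has higher entropy.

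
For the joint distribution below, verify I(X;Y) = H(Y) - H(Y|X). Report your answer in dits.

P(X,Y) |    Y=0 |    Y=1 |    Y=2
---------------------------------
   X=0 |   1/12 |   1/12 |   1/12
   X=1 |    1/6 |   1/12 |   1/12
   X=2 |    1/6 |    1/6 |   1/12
I(X;Y) = 0.0073 dits

Mutual information has multiple equivalent forms:
- I(X;Y) = H(X) - H(X|Y)
- I(X;Y) = H(Y) - H(Y|X)
- I(X;Y) = H(X) + H(Y) - H(X,Y)

Computing all quantities:
H(X) = 0.4680, H(Y) = 0.4680, H(X,Y) = 0.9287
H(X|Y) = 0.4607, H(Y|X) = 0.4607

Verification:
H(X) - H(X|Y) = 0.4680 - 0.4607 = 0.0073
H(Y) - H(Y|X) = 0.4680 - 0.4607 = 0.0073
H(X) + H(Y) - H(X,Y) = 0.4680 + 0.4680 - 0.9287 = 0.0073

All forms give I(X;Y) = 0.0073 dits. ✓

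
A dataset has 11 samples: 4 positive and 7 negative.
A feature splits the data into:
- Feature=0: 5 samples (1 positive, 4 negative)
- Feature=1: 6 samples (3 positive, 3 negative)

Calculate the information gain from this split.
0.0721 bits

Information Gain = H(Y) - H(Y|Feature)

Before split:
P(positive) = 4/11 = 0.3636
H(Y) = 0.9457 bits

After split:
Feature=0: H = 0.7219 bits (weight = 5/11)
Feature=1: H = 1.0000 bits (weight = 6/11)
H(Y|Feature) = (5/11)×0.7219 + (6/11)×1.0000 = 0.8736 bits

Information Gain = 0.9457 - 0.8736 = 0.0721 bits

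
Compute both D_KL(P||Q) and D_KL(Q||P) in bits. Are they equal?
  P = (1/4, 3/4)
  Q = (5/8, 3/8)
D_KL(P||Q) = 0.4195, D_KL(Q||P) = 0.4512

KL divergence is not symmetric: D_KL(P||Q) ≠ D_KL(Q||P) in general.

D_KL(P||Q) = 0.4195 bits
D_KL(Q||P) = 0.4512 bits

No, they are not equal!

This asymmetry is why KL divergence is not a true distance metric.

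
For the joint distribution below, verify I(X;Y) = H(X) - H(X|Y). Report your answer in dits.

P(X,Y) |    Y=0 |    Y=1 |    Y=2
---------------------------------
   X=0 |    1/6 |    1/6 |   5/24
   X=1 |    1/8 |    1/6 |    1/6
I(X;Y) = 0.0008 dits

Mutual information has multiple equivalent forms:
- I(X;Y) = H(X) - H(X|Y)
- I(X;Y) = H(Y) - H(Y|X)
- I(X;Y) = H(X) + H(Y) - H(X,Y)

Computing all quantities:
H(X) = 0.2995, H(Y) = 0.4749, H(X,Y) = 0.7736
H(X|Y) = 0.2987, H(Y|X) = 0.4741

Verification:
H(X) - H(X|Y) = 0.2995 - 0.2987 = 0.0008
H(Y) - H(Y|X) = 0.4749 - 0.4741 = 0.0008
H(X) + H(Y) - H(X,Y) = 0.2995 + 0.4749 - 0.7736 = 0.0008

All forms give I(X;Y) = 0.0008 dits. ✓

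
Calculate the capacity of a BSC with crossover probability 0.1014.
0.5266 bits

For a binary symmetric channel (BSC) with error probability p:
Capacity C = 1 - H(p) bits per symbol

where H(p) = -p log₂(p) - (1-p) log₂(1-p) is the binary entropy function.

H(0.1014) = 0.4734 bits
C = 1 - 0.4734 = 0.5266 bits per symbol

This means we can reliably transmit up to 0.5266 bits of information per channel use.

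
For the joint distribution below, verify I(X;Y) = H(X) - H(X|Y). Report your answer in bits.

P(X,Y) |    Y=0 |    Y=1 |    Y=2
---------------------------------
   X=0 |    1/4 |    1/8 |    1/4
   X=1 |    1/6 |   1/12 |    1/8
I(X;Y) = 0.0032 bits

Mutual information has multiple equivalent forms:
- I(X;Y) = H(X) - H(X|Y)
- I(X;Y) = H(Y) - H(Y|X)
- I(X;Y) = H(X) + H(Y) - H(X,Y)

Computing all quantities:
H(X) = 0.9544, H(Y) = 1.5284, H(X,Y) = 2.4796
H(X|Y) = 0.9512, H(Y|X) = 1.5251

Verification:
H(X) - H(X|Y) = 0.9544 - 0.9512 = 0.0032
H(Y) - H(Y|X) = 1.5284 - 1.5251 = 0.0032
H(X) + H(Y) - H(X,Y) = 0.9544 + 1.5284 - 2.4796 = 0.0032

All forms give I(X;Y) = 0.0032 bits. ✓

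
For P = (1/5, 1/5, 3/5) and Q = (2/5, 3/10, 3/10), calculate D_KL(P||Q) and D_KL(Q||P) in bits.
D_KL(P||Q) = 0.2830, D_KL(Q||P) = 0.2755

KL divergence is not symmetric: D_KL(P||Q) ≠ D_KL(Q||P) in general.

D_KL(P||Q) = 0.2830 bits
D_KL(Q||P) = 0.2755 bits

No, they are not equal!

This asymmetry is why KL divergence is not a true distance metric.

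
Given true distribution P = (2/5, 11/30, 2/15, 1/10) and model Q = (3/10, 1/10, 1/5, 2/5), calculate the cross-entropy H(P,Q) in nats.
1.6321 nats

Cross-entropy: H(P,Q) = -Σ p(x) log q(x)

Alternatively: H(P,Q) = H(P) + D_KL(P||Q)
H(P) = 1.2333 nats
D_KL(P||Q) = 0.3988 nats

H(P,Q) = 1.2333 + 0.3988 = 1.6321 nats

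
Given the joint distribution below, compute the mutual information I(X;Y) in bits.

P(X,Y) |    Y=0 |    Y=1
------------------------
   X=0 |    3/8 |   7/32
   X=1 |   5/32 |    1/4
0.0429 bits

Mutual information: I(X;Y) = H(X) + H(Y) - H(X,Y)

Marginals:
P(X) = (19/32, 13/32), H(X) = 0.9745 bits
P(Y) = (17/32, 15/32), H(Y) = 0.9972 bits

Joint entropy: H(X,Y) = 1.9287 bits

I(X;Y) = 0.9745 + 0.9972 - 1.9287 = 0.0429 bits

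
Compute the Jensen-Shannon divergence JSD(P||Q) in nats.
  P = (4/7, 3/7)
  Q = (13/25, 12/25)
0.0013 nats

Jensen-Shannon divergence is:
JSD(P||Q) = 0.5 × D_KL(P||M) + 0.5 × D_KL(Q||M)
where M = 0.5 × (P + Q) is the mixture distribution.

M = 0.5 × (4/7, 3/7) + 0.5 × (13/25, 12/25) = (0.545714, 0.454286)

D_KL(P||M) = 0.0013 nats
D_KL(Q||M) = 0.0013 nats

JSD(P||Q) = 0.5 × 0.0013 + 0.5 × 0.0013 = 0.0013 nats

Unlike KL divergence, JSD is symmetric and bounded: 0 ≤ JSD ≤ log(2).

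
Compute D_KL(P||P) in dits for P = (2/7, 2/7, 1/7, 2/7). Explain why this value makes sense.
0.0000 dits

KL divergence satisfies the Gibbs inequality: D_KL(P||Q) ≥ 0 for all distributions P, Q.

D_KL(P||Q) = Σ p(x) log(p(x)/q(x))
Each term is p(x) × log_10(p(x)/p(x)) = p(x) × log_10(1) = 0, so the sum is 0.
D_KL(P||Q) = 0.0000 dits

When P = Q, the KL divergence is exactly 0, as there is no 'divergence' between identical distributions.

This non-negativity is a fundamental property: relative entropy cannot be negative because it measures how different Q is from P.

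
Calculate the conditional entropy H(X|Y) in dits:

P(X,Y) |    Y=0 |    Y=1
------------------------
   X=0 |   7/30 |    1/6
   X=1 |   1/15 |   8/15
0.2359 dits

Using the chain rule: H(X|Y) = H(X,Y) - H(Y)

First, compute H(X,Y) = 0.5012 dits

Marginal P(Y) = (3/10, 7/10)
H(Y) = 0.2653 dits

H(X|Y) = H(X,Y) - H(Y) = 0.5012 - 0.2653 = 0.2359 dits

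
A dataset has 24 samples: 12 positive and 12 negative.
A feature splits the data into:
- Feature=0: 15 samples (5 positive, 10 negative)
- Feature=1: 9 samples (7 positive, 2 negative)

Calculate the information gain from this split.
0.1395 bits

Information Gain = H(Y) - H(Y|Feature)

Before split:
P(positive) = 12/24 = 0.5000
H(Y) = 1.0000 bits

After split:
Feature=0: H = 0.9183 bits (weight = 15/24)
Feature=1: H = 0.7642 bits (weight = 9/24)
H(Y|Feature) = (15/24)×0.9183 + (9/24)×0.7642 = 0.8605 bits

Information Gain = 1.0000 - 0.8605 = 0.1395 bits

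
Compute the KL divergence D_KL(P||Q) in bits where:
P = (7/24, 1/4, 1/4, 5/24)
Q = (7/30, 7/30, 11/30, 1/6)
0.0477 bits

KL divergence: D_KL(P||Q) = Σ p(x) log(p(x)/q(x))

Computing term by term:
  x=0: 7/24 × log_2[(7/24)/(7/30)] = 7/24 × 0.3219 = 0.0939
  x=1: 1/4 × log_2[(1/4)/(7/30)] = 1/4 × 0.0995 = 0.0249
  x=2: 1/4 × log_2[(1/4)/(11/30)] = 1/4 × -0.5525 = -0.1381
  x=3: 5/24 × log_2[(5/24)/(1/6)] = 5/24 × 0.3219 = 0.0671

D_KL(P||Q) = 0.0477 bits

Note: KL divergence is always non-negative and equals 0 iff P = Q.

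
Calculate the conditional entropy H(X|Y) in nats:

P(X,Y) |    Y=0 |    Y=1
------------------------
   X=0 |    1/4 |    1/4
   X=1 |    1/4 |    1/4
0.6931 nats

Using the chain rule: H(X|Y) = H(X,Y) - H(Y)

First, compute H(X,Y) = 1.3863 nats

Marginal P(Y) = (1/2, 1/2)
H(Y) = 0.6931 nats

H(X|Y) = H(X,Y) - H(Y) = 1.3863 - 0.6931 = 0.6931 nats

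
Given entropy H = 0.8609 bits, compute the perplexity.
1.8162

Perplexity is 2^H (or exp(H) for natural log).

H = 0.8609 bits
Perplexity = 2^0.8609 = 1.8162

Interpretation: The model's uncertainty is equivalent to choosing uniformly among 1.8 options.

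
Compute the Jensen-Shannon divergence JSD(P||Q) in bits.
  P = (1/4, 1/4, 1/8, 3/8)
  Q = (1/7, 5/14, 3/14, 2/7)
0.0305 bits

Jensen-Shannon divergence is:
JSD(P||Q) = 0.5 × D_KL(P||M) + 0.5 × D_KL(Q||M)
where M = 0.5 × (P + Q) is the mixture distribution.

M = 0.5 × (1/4, 1/4, 1/8, 3/8) + 0.5 × (1/7, 5/14, 3/14, 2/7) = (0.196429, 0.303571, 0.169643, 0.330357)

D_KL(P||M) = 0.0305 bits
D_KL(Q||M) = 0.0305 bits

JSD(P||Q) = 0.5 × 0.0305 + 0.5 × 0.0305 = 0.0305 bits

Unlike KL divergence, JSD is symmetric and bounded: 0 ≤ JSD ≤ log(2).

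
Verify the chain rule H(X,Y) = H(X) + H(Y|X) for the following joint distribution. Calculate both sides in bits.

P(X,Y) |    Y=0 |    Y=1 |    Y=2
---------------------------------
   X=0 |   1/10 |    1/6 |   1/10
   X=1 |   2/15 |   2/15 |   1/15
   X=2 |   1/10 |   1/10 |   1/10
H(X,Y) = 3.1274, H(X) = 1.5801, H(Y|X) = 1.5473 (all in bits)

Chain rule: H(X,Y) = H(X) + H(Y|X)

Left side — joint entropy directly:
H(X,Y) = -Σ p(x,y) log p(x,y) = 3.1274 bits

Right side — compute H(Y|X) from the conditional distributions:
P(X) = (11/30, 1/3, 3/10), so H(X) = 1.5801 bits
H(Y|X) = Σ_x P(X=x) · H(Y|X=x):
  P(Y|X=0) = (3/11, 5/11, 3/11), H(Y|X=0) = 1.5395, weight P(X=0) = 11/30
  P(Y|X=1) = (2/5, 2/5, 1/5), H(Y|X=1) = 1.5219, weight P(X=1) = 1/3
  P(Y|X=2) = (1/3, 1/3, 1/3), H(Y|X=2) = 1.5850, weight P(X=2) = 3/10
H(Y|X) = 1.5473 bits

H(X) + H(Y|X) = 1.5801 + 1.5473 = 3.1274 bits

Both sides equal 3.1274 bits. ✓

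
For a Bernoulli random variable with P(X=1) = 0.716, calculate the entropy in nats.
0.5967 nats

The binary entropy function is:
H(p) = -p log(p) - (1-p) log(1-p)

H(0.716) = -0.716 × log_e(0.716) - 0.284 × log_e(0.284)
H(0.716) = 0.5967 nats

Note: Binary entropy is maximized at p=0.5 (H=1 bit) and minimized at p=0 or p=1 (H=0).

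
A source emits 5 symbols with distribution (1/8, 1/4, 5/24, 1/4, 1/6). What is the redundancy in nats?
0.0309 nats

Redundancy measures how far a source is from maximum entropy:
R = H_max - H(X)

Maximum entropy for 5 symbols: H_max = log_e(5) = 1.6094 nats
Actual entropy: H(X) = 1.5785 nats
Redundancy: R = 1.6094 - 1.5785 = 0.0309 nats

This redundancy represents potential for compression: the source could be compressed by 0.0309 nats per symbol.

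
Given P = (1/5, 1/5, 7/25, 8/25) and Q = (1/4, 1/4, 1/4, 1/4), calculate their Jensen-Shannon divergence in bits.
0.0077 bits

Jensen-Shannon divergence is:
JSD(P||Q) = 0.5 × D_KL(P||M) + 0.5 × D_KL(Q||M)
where M = 0.5 × (P + Q) is the mixture distribution.

M = 0.5 × (1/5, 1/5, 7/25, 8/25) + 0.5 × (1/4, 1/4, 1/4, 1/4) = (9/40, 9/40, 0.265, 0.285)

D_KL(P||M) = 0.0077 bits
D_KL(Q||M) = 0.0077 bits

JSD(P||Q) = 0.5 × 0.0077 + 0.5 × 0.0077 = 0.0077 bits

Unlike KL divergence, JSD is symmetric and bounded: 0 ≤ JSD ≤ log(2).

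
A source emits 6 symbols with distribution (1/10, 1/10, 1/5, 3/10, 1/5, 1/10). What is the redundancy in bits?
0.1385 bits

Redundancy measures how far a source is from maximum entropy:
R = H_max - H(X)

Maximum entropy for 6 symbols: H_max = log_2(6) = 2.5850 bits
Actual entropy: H(X) = 2.4464 bits
Redundancy: R = 2.5850 - 2.4464 = 0.1385 bits

This redundancy represents potential for compression: the source could be compressed by 0.1385 bits per symbol.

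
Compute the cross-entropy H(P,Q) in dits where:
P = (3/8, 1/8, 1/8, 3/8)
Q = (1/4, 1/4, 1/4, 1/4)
0.6021 dits

Cross-entropy: H(P,Q) = -Σ p(x) log q(x)

Alternatively: H(P,Q) = H(P) + D_KL(P||Q)
H(P) = 0.5452 dits
D_KL(P||Q) = 0.0568 dits

H(P,Q) = 0.5452 + 0.0568 = 0.6021 dits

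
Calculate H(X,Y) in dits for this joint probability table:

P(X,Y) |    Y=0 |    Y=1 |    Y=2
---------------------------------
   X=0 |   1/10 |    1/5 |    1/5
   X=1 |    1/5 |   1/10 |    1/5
0.7592 dits

Joint entropy is H(X,Y) = -Σ_{x,y} p(x,y) log p(x,y).

Summing over all non-zero entries:
H(X,Y) = -[1/10·log_10(1/10) + 1/5·log_10(1/5) + 1/5·log_10(1/5) + 1/5·log_10(1/5) + 1/10·log_10(1/10) + 1/5·log_10(1/5)]
H(X,Y) = 0.7592 dits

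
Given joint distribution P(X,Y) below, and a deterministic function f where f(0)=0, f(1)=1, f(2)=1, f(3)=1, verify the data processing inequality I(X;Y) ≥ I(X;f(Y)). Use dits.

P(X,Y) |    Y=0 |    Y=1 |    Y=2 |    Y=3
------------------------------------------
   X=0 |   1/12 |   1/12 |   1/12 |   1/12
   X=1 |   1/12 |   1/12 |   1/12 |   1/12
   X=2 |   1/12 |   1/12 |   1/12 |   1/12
I(X;Y) = 0.0000, I(X;f(Y)) = 0.0000, inequality holds: 0.0000 ≥ 0.0000

Data Processing Inequality: For any Markov chain X → Y → Z, we have I(X;Y) ≥ I(X;Z).

Here Z = f(Y) is a deterministic function of Y, forming X → Y → Z.

Original I(X;Y) = 0.0000 dits

After applying f:
P(X,Z) where Z=f(Y):
- P(X,Z=0) = P(X,Y=0)
- P(X,Z=1) = P(X,Y=1) + P(X,Y=2) + P(X,Y=3)

I(X;Z) = I(X;f(Y)) = 0.0000 dits

Verification: 0.0000 ≥ 0.0000 ✓

Information cannot be created by processing; the function f can only lose information about X.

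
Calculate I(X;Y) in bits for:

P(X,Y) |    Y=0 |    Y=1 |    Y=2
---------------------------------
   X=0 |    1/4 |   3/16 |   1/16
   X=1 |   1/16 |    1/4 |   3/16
0.1405 bits

Mutual information: I(X;Y) = H(X) + H(Y) - H(X,Y)

Marginals:
P(X) = (1/2, 1/2), H(X) = 1.0000 bits
P(Y) = (5/16, 7/16, 1/4), H(Y) = 1.5462 bits

Joint entropy: H(X,Y) = 2.4056 bits

I(X;Y) = 1.0000 + 1.5462 - 2.4056 = 0.1405 bits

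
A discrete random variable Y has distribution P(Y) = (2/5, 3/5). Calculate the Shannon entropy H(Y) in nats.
0.6730 nats

Shannon entropy is H(X) = -Σ p(x) log p(x).

For P = (2/5, 3/5):
H = -2/5 × log_e(2/5) -3/5 × log_e(3/5)
H = 0.6730 nats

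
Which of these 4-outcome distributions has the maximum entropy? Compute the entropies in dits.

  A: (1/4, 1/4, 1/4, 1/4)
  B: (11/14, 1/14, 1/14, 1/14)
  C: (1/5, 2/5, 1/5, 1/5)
A

For a discrete distribution over n outcomes, entropy is maximized by the uniform distribution.

Computing entropies:
H(A) = 0.6021 dits
H(B) = 0.3279 dits
H(C) = 0.5786 dits

The uniform distribution (where all probabilities equal 1/4) achieves the maximum entropy of log_10(4) = 0.6021 dits.

Distribution A has the highest entropy.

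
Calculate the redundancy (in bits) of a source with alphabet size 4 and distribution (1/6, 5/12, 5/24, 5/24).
0.1000 bits

Redundancy measures how far a source is from maximum entropy:
R = H_max - H(X)

Maximum entropy for 4 symbols: H_max = log_2(4) = 2.0000 bits
Actual entropy: H(X) = 1.9000 bits
Redundancy: R = 2.0000 - 1.9000 = 0.1000 bits

This redundancy represents potential for compression: the source could be compressed by 0.1000 bits per symbol.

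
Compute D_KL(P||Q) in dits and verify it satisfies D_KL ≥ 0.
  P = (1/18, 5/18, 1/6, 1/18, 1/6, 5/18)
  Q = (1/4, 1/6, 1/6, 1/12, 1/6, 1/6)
0.0772 dits

KL divergence satisfies the Gibbs inequality: D_KL(P||Q) ≥ 0 for all distributions P, Q.

D_KL(P||Q) = Σ p(x) log(p(x)/q(x))
Term by term:
  x=0: 1/18 × log_10[(1/18)/(1/4)] = -0.0363
  x=1: 5/18 × log_10[(5/18)/(1/6)] = 0.0616
  x=2: 1/6 × log_10[(1/6)/(1/6)] = 0.0000
  x=3: 1/18 × log_10[(1/18)/(1/12)] = -0.0098
  x=4: 1/6 × log_10[(1/6)/(1/6)] = 0.0000
  x=5: 5/18 × log_10[(5/18)/(1/6)] = 0.0616
D_KL(P||Q) = 0.0772 dits

D_KL(P||Q) = 0.0772 ≥ 0 ✓

This non-negativity is a fundamental property: relative entropy cannot be negative because it measures how different Q is from P.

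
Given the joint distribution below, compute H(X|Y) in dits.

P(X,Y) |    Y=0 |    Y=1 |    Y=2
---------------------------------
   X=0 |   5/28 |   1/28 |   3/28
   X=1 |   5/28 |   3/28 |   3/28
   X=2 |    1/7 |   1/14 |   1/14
0.4658 dits

Using the chain rule: H(X|Y) = H(X,Y) - H(Y)

First, compute H(X,Y) = 0.9152 dits

Marginal P(Y) = (1/2, 3/14, 2/7)
H(Y) = 0.4493 dits

H(X|Y) = H(X,Y) - H(Y) = 0.9152 - 0.4493 = 0.4658 dits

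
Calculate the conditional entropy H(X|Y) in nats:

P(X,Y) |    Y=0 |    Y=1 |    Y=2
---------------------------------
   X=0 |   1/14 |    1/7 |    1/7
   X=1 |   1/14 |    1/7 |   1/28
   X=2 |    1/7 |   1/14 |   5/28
1.0107 nats

Using the chain rule: H(X|Y) = H(X,Y) - H(Y)

First, compute H(X,Y) = 2.1041 nats

Marginal P(Y) = (2/7, 5/14, 5/14)
H(Y) = 1.0934 nats

H(X|Y) = H(X,Y) - H(Y) = 2.1041 - 1.0934 = 1.0107 nats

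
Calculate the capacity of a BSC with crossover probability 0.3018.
0.1165 bits

For a binary symmetric channel (BSC) with error probability p:
Capacity C = 1 - H(p) bits per symbol

where H(p) = -p log₂(p) - (1-p) log₂(1-p) is the binary entropy function.

H(0.3018) = 0.8835 bits
C = 1 - 0.8835 = 0.1165 bits per symbol

This means we can reliably transmit up to 0.1165 bits of information per channel use.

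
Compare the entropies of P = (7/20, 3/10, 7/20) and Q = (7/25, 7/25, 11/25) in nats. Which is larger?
P

Computing entropies in nats:
H(P) = 1.0961
H(Q) = 1.0741

Distribution P has higher entropy.

Intuition: The distribution closer to uniform (more spread out) has higher entropy.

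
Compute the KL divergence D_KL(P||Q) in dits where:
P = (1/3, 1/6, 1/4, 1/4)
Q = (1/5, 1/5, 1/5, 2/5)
0.0340 dits

KL divergence: D_KL(P||Q) = Σ p(x) log(p(x)/q(x))

Computing term by term:
  x=0: 1/3 × log_10[(1/3)/(1/5)] = 1/3 × 0.2218 = 0.0739
  x=1: 1/6 × log_10[(1/6)/(1/5)] = 1/6 × -0.0792 = -0.0132
  x=2: 1/4 × log_10[(1/4)/(1/5)] = 1/4 × 0.0969 = 0.0242
  x=3: 1/4 × log_10[(1/4)/(2/5)] = 1/4 × -0.2041 = -0.0510

D_KL(P||Q) = 0.0340 dits

Note: KL divergence is always non-negative and equals 0 iff P = Q.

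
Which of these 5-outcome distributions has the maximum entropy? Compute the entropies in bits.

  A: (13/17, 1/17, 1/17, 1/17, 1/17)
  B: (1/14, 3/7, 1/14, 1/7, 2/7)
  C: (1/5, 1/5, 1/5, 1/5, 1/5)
C

For a discrete distribution over n outcomes, entropy is maximized by the uniform distribution.

Computing entropies:
H(A) = 1.2577 bits
H(B) = 1.9852 bits
H(C) = 2.3219 bits

The uniform distribution (where all probabilities equal 1/5) achieves the maximum entropy of log_2(5) = 2.3219 bits.

Distribution C has the highest entropy.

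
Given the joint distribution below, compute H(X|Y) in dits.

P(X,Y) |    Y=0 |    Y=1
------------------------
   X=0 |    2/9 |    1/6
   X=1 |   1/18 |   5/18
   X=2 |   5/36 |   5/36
0.4423 dits

Using the chain rule: H(X|Y) = H(X,Y) - H(Y)

First, compute H(X,Y) = 0.7373 dits

Marginal P(Y) = (5/12, 7/12)
H(Y) = 0.2950 dits

H(X|Y) = H(X,Y) - H(Y) = 0.7373 - 0.2950 = 0.4423 dits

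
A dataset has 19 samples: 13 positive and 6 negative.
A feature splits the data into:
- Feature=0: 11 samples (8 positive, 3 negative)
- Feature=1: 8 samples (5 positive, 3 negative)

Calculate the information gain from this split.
0.0085 bits

Information Gain = H(Y) - H(Y|Feature)

Before split:
P(positive) = 13/19 = 0.6842
H(Y) = 0.8997 bits

After split:
Feature=0: H = 0.8454 bits (weight = 11/19)
Feature=1: H = 0.9544 bits (weight = 8/19)
H(Y|Feature) = (11/19)×0.8454 + (8/19)×0.9544 = 0.8913 bits

Information Gain = 0.8997 - 0.8913 = 0.0085 bits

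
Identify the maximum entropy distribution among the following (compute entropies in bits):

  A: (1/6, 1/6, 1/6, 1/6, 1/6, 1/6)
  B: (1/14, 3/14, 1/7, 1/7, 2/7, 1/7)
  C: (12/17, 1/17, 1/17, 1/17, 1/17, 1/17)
A

For a discrete distribution over n outcomes, entropy is maximized by the uniform distribution.

Computing entropies:
H(A) = 2.5850 bits
H(B) = 2.4677 bits
H(C) = 1.5569 bits

The uniform distribution (where all probabilities equal 1/6) achieves the maximum entropy of log_2(6) = 2.5850 bits.

Distribution A has the highest entropy.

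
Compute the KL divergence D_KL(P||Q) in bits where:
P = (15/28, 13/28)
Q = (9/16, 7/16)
0.0021 bits

KL divergence: D_KL(P||Q) = Σ p(x) log(p(x)/q(x))

Computing term by term:
  x=0: 15/28 × log_2[(15/28)/(9/16)] = 15/28 × -0.0704 = -0.0377
  x=1: 13/28 × log_2[(13/28)/(7/16)] = 13/28 × 0.0857 = 0.0398

D_KL(P||Q) = 0.0021 bits

Note: KL divergence is always non-negative and equals 0 iff P = Q.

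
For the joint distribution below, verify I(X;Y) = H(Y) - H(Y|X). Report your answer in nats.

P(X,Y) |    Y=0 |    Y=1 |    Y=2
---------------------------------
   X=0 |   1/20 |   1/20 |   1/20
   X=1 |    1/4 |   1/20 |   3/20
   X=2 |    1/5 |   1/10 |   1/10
I(X;Y) = 0.0274 nats

Mutual information has multiple equivalent forms:
- I(X;Y) = H(X) - H(X|Y)
- I(X;Y) = H(Y) - H(Y|X)
- I(X;Y) = H(X) + H(Y) - H(X,Y)

Computing all quantities:
H(X) = 1.0104, H(Y) = 1.0297, H(X,Y) = 2.0127
H(X|Y) = 0.9830, H(Y|X) = 1.0023

Verification:
H(X) - H(X|Y) = 1.0104 - 0.9830 = 0.0274
H(Y) - H(Y|X) = 1.0297 - 1.0023 = 0.0274
H(X) + H(Y) - H(X,Y) = 1.0104 + 1.0297 - 2.0127 = 0.0274

All forms give I(X;Y) = 0.0274 nats. ✓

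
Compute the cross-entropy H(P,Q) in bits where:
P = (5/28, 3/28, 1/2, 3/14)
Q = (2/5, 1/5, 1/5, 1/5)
2.1434 bits

Cross-entropy: H(P,Q) = -Σ p(x) log q(x)

Alternatively: H(P,Q) = H(P) + D_KL(P||Q)
H(P) = 1.7653 bits
D_KL(P||Q) = 0.3780 bits

H(P,Q) = 1.7653 + 0.3780 = 2.1434 bits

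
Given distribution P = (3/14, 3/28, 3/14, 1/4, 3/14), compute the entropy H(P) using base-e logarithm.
1.5762 nats

Shannon entropy is H(X) = -Σ p(x) log p(x).

For P = (3/14, 3/28, 3/14, 1/4, 3/14):
H = -3/14 × log_e(3/14) -3/28 × log_e(3/28) -3/14 × log_e(3/14) -1/4 × log_e(1/4) -3/14 × log_e(3/14)
H = 1.5762 nats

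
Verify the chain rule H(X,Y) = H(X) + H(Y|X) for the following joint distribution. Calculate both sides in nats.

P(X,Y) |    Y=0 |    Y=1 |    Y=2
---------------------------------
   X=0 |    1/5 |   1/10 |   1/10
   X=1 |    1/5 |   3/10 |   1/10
H(X,Y) = 1.6957, H(X) = 0.6730, H(Y|X) = 1.0227 (all in nats)

Chain rule: H(X,Y) = H(X) + H(Y|X)

Left side — joint entropy directly:
H(X,Y) = -Σ p(x,y) log p(x,y) = 1.6957 nats

Right side — compute H(Y|X) from the conditional distributions:
P(X) = (2/5, 3/5), so H(X) = 0.6730 nats
H(Y|X) = Σ_x P(X=x) · H(Y|X=x):
  P(Y|X=0) = (1/2, 1/4, 1/4), H(Y|X=0) = 1.0397, weight P(X=0) = 2/5
  P(Y|X=1) = (1/3, 1/2, 1/6), H(Y|X=1) = 1.0114, weight P(X=1) = 3/5
H(Y|X) = 1.0227 nats

H(X) + H(Y|X) = 0.6730 + 1.0227 = 1.6957 nats

Both sides equal 1.6957 nats. ✓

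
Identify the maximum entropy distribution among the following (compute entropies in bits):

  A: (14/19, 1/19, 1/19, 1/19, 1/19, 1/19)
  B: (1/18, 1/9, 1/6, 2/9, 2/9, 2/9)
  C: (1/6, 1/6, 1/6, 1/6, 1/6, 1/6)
C

For a discrete distribution over n outcomes, entropy is maximized by the uniform distribution.

Computing entropies:
H(A) = 1.4425 bits
H(B) = 2.4613 bits
H(C) = 2.5850 bits

The uniform distribution (where all probabilities equal 1/6) achieves the maximum entropy of log_2(6) = 2.5850 bits.

Distribution C has the highest entropy.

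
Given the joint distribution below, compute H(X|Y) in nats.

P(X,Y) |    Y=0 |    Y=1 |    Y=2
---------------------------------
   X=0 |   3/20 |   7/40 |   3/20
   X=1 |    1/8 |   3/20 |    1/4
0.6784 nats

Using the chain rule: H(X|Y) = H(X,Y) - H(Y)

First, compute H(X,Y) = 1.7652 nats

Marginal P(Y) = (11/40, 13/40, 2/5)
H(Y) = 1.0868 nats

H(X|Y) = H(X,Y) - H(Y) = 1.7652 - 1.0868 = 0.6784 nats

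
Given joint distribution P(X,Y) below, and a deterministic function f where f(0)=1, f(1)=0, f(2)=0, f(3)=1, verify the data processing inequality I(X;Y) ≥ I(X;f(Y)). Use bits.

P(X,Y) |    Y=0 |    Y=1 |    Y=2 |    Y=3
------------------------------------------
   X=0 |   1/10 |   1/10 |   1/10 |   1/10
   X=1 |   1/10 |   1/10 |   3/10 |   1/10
I(X;Y) = 0.0464, I(X;f(Y)) = 0.0200, inequality holds: 0.0464 ≥ 0.0200

Data Processing Inequality: For any Markov chain X → Y → Z, we have I(X;Y) ≥ I(X;Z).

Here Z = f(Y) is a deterministic function of Y, forming X → Y → Z.

Original I(X;Y) = 0.0464 bits

After applying f:
P(X,Z) where Z=f(Y):
- P(X,Z=0) = P(X,Y=1) + P(X,Y=2)
- P(X,Z=1) = P(X,Y=0) + P(X,Y=3)

I(X;Z) = I(X;f(Y)) = 0.0200 bits

Verification: 0.0464 ≥ 0.0200 ✓

Information cannot be created by processing; the function f can only lose information about X.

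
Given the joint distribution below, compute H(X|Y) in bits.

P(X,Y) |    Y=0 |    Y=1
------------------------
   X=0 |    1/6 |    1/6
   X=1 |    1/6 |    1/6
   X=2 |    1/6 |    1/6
1.5850 bits

Using the chain rule: H(X|Y) = H(X,Y) - H(Y)

First, compute H(X,Y) = 2.5850 bits

Marginal P(Y) = (1/2, 1/2)
H(Y) = 1.0000 bits

H(X|Y) = H(X,Y) - H(Y) = 2.5850 - 1.0000 = 1.5850 bits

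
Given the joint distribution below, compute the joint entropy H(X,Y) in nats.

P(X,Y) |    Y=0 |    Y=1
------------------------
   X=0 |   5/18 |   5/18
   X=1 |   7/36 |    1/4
1.3766 nats

Joint entropy is H(X,Y) = -Σ_{x,y} p(x,y) log p(x,y).

Summing over all non-zero entries:
H(X,Y) = -[5/18·log_e(5/18) + 5/18·log_e(5/18) + 7/36·log_e(7/36) + 1/4·log_e(1/4)]
H(X,Y) = 1.3766 nats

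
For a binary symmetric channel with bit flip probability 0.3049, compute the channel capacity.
0.1128 bits

For a binary symmetric channel (BSC) with error probability p:
Capacity C = 1 - H(p) bits per symbol

where H(p) = -p log₂(p) - (1-p) log₂(1-p) is the binary entropy function.

H(0.3049) = 0.8872 bits
C = 1 - 0.8872 = 0.1128 bits per symbol

This means we can reliably transmit up to 0.1128 bits of information per channel use.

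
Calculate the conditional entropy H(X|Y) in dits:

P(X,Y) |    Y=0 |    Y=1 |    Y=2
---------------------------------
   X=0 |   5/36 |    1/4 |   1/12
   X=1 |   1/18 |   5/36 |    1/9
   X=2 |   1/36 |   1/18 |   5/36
0.4257 dits

Using the chain rule: H(X|Y) = H(X,Y) - H(Y)

First, compute H(X,Y) = 0.8864 dits

Marginal P(Y) = (2/9, 4/9, 1/3)
H(Y) = 0.4607 dits

H(X|Y) = H(X,Y) - H(Y) = 0.8864 - 0.4607 = 0.4257 dits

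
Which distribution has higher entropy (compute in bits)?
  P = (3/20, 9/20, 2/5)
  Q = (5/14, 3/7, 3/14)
Q

Computing entropies in bits:
H(P) = 1.4577
H(Q) = 1.5306

Distribution Q has higher entropy.

Intuition: The distribution closer to uniform (more spread out) has higher entropy.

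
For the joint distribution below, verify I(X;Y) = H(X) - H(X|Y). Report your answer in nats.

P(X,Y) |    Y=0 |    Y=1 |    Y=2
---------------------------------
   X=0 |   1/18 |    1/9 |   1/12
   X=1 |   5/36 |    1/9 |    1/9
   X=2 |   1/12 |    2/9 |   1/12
I(X;Y) = 0.0311 nats

Mutual information has multiple equivalent forms:
- I(X;Y) = H(X) - H(X|Y)
- I(X;Y) = H(Y) - H(Y|X)
- I(X;Y) = H(X) + H(Y) - H(X,Y)

Computing all quantities:
H(X) = 1.0817, H(Y) = 1.0720, H(X,Y) = 2.1226
H(X|Y) = 1.0506, H(Y|X) = 1.0409

Verification:
H(X) - H(X|Y) = 1.0817 - 1.0506 = 0.0311
H(Y) - H(Y|X) = 1.0720 - 1.0409 = 0.0311
H(X) + H(Y) - H(X,Y) = 1.0817 + 1.0720 - 2.1226 = 0.0311

All forms give I(X;Y) = 0.0311 nats. ✓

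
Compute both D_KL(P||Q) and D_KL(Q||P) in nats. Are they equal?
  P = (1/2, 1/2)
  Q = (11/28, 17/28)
D_KL(P||Q) = 0.0235, D_KL(Q||P) = 0.0231

KL divergence is not symmetric: D_KL(P||Q) ≠ D_KL(Q||P) in general.

D_KL(P||Q) = 0.0235 nats
D_KL(Q||P) = 0.0231 nats

No, they are not equal!

This asymmetry is why KL divergence is not a true distance metric.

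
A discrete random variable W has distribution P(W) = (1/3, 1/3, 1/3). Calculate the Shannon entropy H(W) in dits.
0.4771 dits

Shannon entropy is H(X) = -Σ p(x) log p(x).

For P = (1/3, 1/3, 1/3):
H = -1/3 × log_10(1/3) -1/3 × log_10(1/3) -1/3 × log_10(1/3)
H = 0.4771 dits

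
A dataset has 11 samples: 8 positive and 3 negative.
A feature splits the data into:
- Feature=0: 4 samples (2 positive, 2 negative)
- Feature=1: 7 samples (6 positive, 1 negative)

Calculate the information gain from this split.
0.1052 bits

Information Gain = H(Y) - H(Y|Feature)

Before split:
P(positive) = 8/11 = 0.7273
H(Y) = 0.8454 bits

After split:
Feature=0: H = 1.0000 bits (weight = 4/11)
Feature=1: H = 0.5917 bits (weight = 7/11)
H(Y|Feature) = (4/11)×1.0000 + (7/11)×0.5917 = 0.7402 bits

Information Gain = 0.8454 - 0.7402 = 0.1052 bits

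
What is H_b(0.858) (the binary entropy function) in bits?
0.5895 bits

The binary entropy function is:
H(p) = -p log(p) - (1-p) log(1-p)

H(0.858) = -0.858 × log_2(0.858) - 0.142 × log_2(0.142)
H(0.858) = 0.5895 bits

Note: Binary entropy is maximized at p=0.5 (H=1 bit) and minimized at p=0 or p=1 (H=0).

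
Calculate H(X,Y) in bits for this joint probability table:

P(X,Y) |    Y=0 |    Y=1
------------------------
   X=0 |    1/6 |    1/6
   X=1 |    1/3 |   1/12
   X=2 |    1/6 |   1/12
2.4183 bits

Joint entropy is H(X,Y) = -Σ_{x,y} p(x,y) log p(x,y).

Summing over all non-zero entries:
H(X,Y) = -[1/6·log_2(1/6) + 1/6·log_2(1/6) + 1/3·log_2(1/3) + 1/12·log_2(1/12) + 1/6·log_2(1/6) + 1/12·log_2(1/12)]
H(X,Y) = 2.4183 bits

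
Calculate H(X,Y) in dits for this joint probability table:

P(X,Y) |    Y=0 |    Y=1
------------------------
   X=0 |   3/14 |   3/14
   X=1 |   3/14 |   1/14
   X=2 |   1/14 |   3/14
0.7372 dits

Joint entropy is H(X,Y) = -Σ_{x,y} p(x,y) log p(x,y).

Summing over all non-zero entries:
H(X,Y) = -[3/14·log_10(3/14) + 3/14·log_10(3/14) + 3/14·log_10(3/14) + 1/14·log_10(1/14) + 1/14·log_10(1/14) + 3/14·log_10(3/14)]
H(X,Y) = 0.7372 dits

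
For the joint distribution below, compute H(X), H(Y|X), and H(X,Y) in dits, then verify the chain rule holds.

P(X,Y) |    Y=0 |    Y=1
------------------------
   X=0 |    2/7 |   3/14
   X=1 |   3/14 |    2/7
H(X,Y) = 0.5976, H(X) = 0.3010, H(Y|X) = 0.2966 (all in dits)

Chain rule: H(X,Y) = H(X) + H(Y|X)

Left side — joint entropy directly:
H(X,Y) = -Σ p(x,y) log p(x,y) = 0.5976 dits

Right side — compute H(Y|X) from the conditional distributions:
P(X) = (1/2, 1/2), so H(X) = 0.3010 dits
H(Y|X) = Σ_x P(X=x) · H(Y|X=x):
  P(Y|X=0) = (4/7, 3/7), H(Y|X=0) = 0.2966, weight P(X=0) = 1/2
  P(Y|X=1) = (3/7, 4/7), H(Y|X=1) = 0.2966, weight P(X=1) = 1/2
H(Y|X) = 0.2966 dits

H(X) + H(Y|X) = 0.3010 + 0.2966 = 0.5976 dits

Both sides equal 0.5976 dits. ✓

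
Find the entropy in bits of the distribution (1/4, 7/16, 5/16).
1.5462 bits

Shannon entropy is H(X) = -Σ p(x) log p(x).

For P = (1/4, 7/16, 5/16):
H = -1/4 × log_2(1/4) -7/16 × log_2(7/16) -5/16 × log_2(5/16)
H = 1.5462 bits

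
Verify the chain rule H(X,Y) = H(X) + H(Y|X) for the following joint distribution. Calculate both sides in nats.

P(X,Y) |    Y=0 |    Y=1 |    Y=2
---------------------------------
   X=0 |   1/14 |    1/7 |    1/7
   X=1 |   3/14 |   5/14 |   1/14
H(X,Y) = 1.6308, H(X) = 0.6518, H(Y|X) = 0.9790 (all in nats)

Chain rule: H(X,Y) = H(X) + H(Y|X)

Left side — joint entropy directly:
H(X,Y) = -Σ p(x,y) log p(x,y) = 1.6308 nats

Right side — compute H(Y|X) from the conditional distributions:
P(X) = (5/14, 9/14), so H(X) = 0.6518 nats
H(Y|X) = Σ_x P(X=x) · H(Y|X=x):
  P(Y|X=0) = (1/5, 2/5, 2/5), H(Y|X=0) = 1.0549, weight P(X=0) = 5/14
  P(Y|X=1) = (1/3, 5/9, 1/9), H(Y|X=1) = 0.9369, weight P(X=1) = 9/14
H(Y|X) = 0.9790 nats

H(X) + H(Y|X) = 0.6518 + 0.9790 = 1.6308 nats

Both sides equal 1.6308 nats. ✓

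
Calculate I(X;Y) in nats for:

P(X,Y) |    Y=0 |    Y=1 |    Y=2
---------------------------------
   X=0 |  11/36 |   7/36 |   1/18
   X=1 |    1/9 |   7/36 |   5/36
0.0594 nats

Mutual information: I(X;Y) = H(X) + H(Y) - H(X,Y)

Marginals:
P(X) = (5/9, 4/9), H(X) = 0.6870 nats
P(Y) = (5/12, 7/18, 7/36), H(Y) = 1.0505 nats

Joint entropy: H(X,Y) = 1.6780 nats

I(X;Y) = 0.6870 + 1.0505 - 1.6780 = 0.0594 nats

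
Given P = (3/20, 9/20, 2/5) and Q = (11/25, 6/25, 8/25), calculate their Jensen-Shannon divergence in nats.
0.0557 nats

Jensen-Shannon divergence is:
JSD(P||Q) = 0.5 × D_KL(P||M) + 0.5 × D_KL(Q||M)
where M = 0.5 × (P + Q) is the mixture distribution.

M = 0.5 × (3/20, 9/20, 2/5) + 0.5 × (11/25, 6/25, 8/25) = (0.295, 0.345, 9/25)

D_KL(P||M) = 0.0603 nats
D_KL(Q||M) = 0.0511 nats

JSD(P||Q) = 0.5 × 0.0603 + 0.5 × 0.0511 = 0.0557 nats

Unlike KL divergence, JSD is symmetric and bounded: 0 ≤ JSD ≤ log(2).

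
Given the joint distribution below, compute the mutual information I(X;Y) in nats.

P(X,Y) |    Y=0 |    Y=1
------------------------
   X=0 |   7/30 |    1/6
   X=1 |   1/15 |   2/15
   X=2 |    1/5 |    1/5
0.0169 nats

Mutual information: I(X;Y) = H(X) + H(Y) - H(X,Y)

Marginals:
P(X) = (2/5, 1/5, 2/5), H(X) = 1.0549 nats
P(Y) = (1/2, 1/2), H(Y) = 0.6931 nats

Joint entropy: H(X,Y) = 1.7312 nats

I(X;Y) = 1.0549 + 0.6931 - 1.7312 = 0.0169 nats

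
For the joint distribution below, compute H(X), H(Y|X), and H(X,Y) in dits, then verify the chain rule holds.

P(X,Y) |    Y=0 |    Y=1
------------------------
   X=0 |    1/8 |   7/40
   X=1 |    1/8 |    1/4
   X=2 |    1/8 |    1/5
H(X,Y) = 0.7614, H(X) = 0.4752, H(Y|X) = 0.2862 (all in dits)

Chain rule: H(X,Y) = H(X) + H(Y|X)

Left side — joint entropy directly:
H(X,Y) = -Σ p(x,y) log p(x,y) = 0.7614 dits

Right side — compute H(Y|X) from the conditional distributions:
P(X) = (3/10, 3/8, 13/40), so H(X) = 0.4752 dits
H(Y|X) = Σ_x P(X=x) · H(Y|X=x):
  P(Y|X=0) = (5/12, 7/12), H(Y|X=0) = 0.2950, weight P(X=0) = 3/10
  P(Y|X=1) = (1/3, 2/3), H(Y|X=1) = 0.2764, weight P(X=1) = 3/8
  P(Y|X=2) = (5/13, 8/13), H(Y|X=2) = 0.2894, weight P(X=2) = 13/40
H(Y|X) = 0.2862 dits

H(X) + H(Y|X) = 0.4752 + 0.2862 = 0.7614 dits

Both sides equal 0.7614 dits. ✓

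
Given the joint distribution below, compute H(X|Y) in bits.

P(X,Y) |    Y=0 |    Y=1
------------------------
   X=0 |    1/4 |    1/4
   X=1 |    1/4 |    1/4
1.0000 bits

Using the chain rule: H(X|Y) = H(X,Y) - H(Y)

First, compute H(X,Y) = 2.0000 bits

Marginal P(Y) = (1/2, 1/2)
H(Y) = 1.0000 bits

H(X|Y) = H(X,Y) - H(Y) = 2.0000 - 1.0000 = 1.0000 bits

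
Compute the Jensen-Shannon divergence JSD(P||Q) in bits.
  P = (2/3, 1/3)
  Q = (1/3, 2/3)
0.0817 bits

Jensen-Shannon divergence is:
JSD(P||Q) = 0.5 × D_KL(P||M) + 0.5 × D_KL(Q||M)
where M = 0.5 × (P + Q) is the mixture distribution.

M = 0.5 × (2/3, 1/3) + 0.5 × (1/3, 2/3) = (1/2, 1/2)

D_KL(P||M) = 0.0817 bits
D_KL(Q||M) = 0.0817 bits

JSD(P||Q) = 0.5 × 0.0817 + 0.5 × 0.0817 = 0.0817 bits

Unlike KL divergence, JSD is symmetric and bounded: 0 ≤ JSD ≤ log(2).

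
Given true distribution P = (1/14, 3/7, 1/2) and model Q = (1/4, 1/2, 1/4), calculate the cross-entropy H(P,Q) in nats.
1.0892 nats

Cross-entropy: H(P,Q) = -Σ p(x) log q(x)

Alternatively: H(P,Q) = H(P) + D_KL(P||Q)
H(P) = 0.8982 nats
D_KL(P||Q) = 0.1910 nats

H(P,Q) = 0.8982 + 0.1910 = 1.0892 nats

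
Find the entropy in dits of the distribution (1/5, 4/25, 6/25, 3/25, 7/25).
0.6812 dits

Shannon entropy is H(X) = -Σ p(x) log p(x).

For P = (1/5, 4/25, 6/25, 3/25, 7/25):
H = -1/5 × log_10(1/5) -4/25 × log_10(4/25) -6/25 × log_10(6/25) -3/25 × log_10(3/25) -7/25 × log_10(7/25)
H = 0.6812 dits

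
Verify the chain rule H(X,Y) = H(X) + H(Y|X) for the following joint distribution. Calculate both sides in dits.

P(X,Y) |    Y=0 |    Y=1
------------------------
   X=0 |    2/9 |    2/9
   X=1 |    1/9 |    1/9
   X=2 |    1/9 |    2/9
H(X,Y) = 0.7536, H(X) = 0.4607, H(Y|X) = 0.2928 (all in dits)

Chain rule: H(X,Y) = H(X) + H(Y|X)

Left side — joint entropy directly:
H(X,Y) = -Σ p(x,y) log p(x,y) = 0.7536 dits

Right side — compute H(Y|X) from the conditional distributions:
P(X) = (4/9, 2/9, 1/3), so H(X) = 0.4607 dits
H(Y|X) = Σ_x P(X=x) · H(Y|X=x):
  P(Y|X=0) = (1/2, 1/2), H(Y|X=0) = 0.3010, weight P(X=0) = 4/9
  P(Y|X=1) = (1/2, 1/2), H(Y|X=1) = 0.3010, weight P(X=1) = 2/9
  P(Y|X=2) = (1/3, 2/3), H(Y|X=2) = 0.2764, weight P(X=2) = 1/3
H(Y|X) = 0.2928 dits

H(X) + H(Y|X) = 0.4607 + 0.2928 = 0.7536 dits

Both sides equal 0.7536 dits. ✓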